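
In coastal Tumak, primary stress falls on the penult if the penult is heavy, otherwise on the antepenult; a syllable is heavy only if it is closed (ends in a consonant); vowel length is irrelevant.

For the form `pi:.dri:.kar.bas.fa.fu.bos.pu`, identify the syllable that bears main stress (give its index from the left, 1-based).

7

Weights: 6 fu L, 7 bos H, 8 pu L.
The penult (syllable 7, bos) is heavy, so it takes stress.
Primary stress: syllable 7 → pi:.dri:.kar.bas.fa.fu.ˈbos.pu.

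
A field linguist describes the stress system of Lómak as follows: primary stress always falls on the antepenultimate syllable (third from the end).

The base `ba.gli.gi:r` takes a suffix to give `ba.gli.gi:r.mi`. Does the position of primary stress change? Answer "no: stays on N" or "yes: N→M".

Base `ba.gli.gi:r` (3 syllables):
  The word has 3 syllables; the antepenultimate syllable (third from the end) is syllable 1 (ba).
  → primary stress on syllable 1.
Suffixed `ba.gli.gi:r.mi` (4 syllables):
  The word has 4 syllables; the antepenultimate syllable (third from the end) is syllable 2 (gli).
  → primary stress on syllable 2.

yes: 1→2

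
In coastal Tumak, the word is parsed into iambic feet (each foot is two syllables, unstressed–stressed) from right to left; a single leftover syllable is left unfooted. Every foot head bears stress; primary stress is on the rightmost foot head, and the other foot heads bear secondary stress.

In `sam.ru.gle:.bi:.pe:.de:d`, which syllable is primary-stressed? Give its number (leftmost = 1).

6

Parse right to left into iambic (σˈσ) feet: (sam.ˈru) (gle:.ˈbi:) (pe:.ˈde:d).
Foot heads (stressed positions): 2, 4, 6.
End Rule Rightmost: primary stress on the rightmost head = syllable 6.
Primary stress: syllable 6 → sam.ru.gle:.bi:.pe:.ˈde:d.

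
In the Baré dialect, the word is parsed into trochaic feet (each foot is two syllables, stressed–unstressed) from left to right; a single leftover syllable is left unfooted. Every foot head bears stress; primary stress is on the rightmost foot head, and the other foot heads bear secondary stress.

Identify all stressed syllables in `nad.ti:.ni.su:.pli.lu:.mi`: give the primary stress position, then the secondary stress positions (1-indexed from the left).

primary 5, secondary 1, 3

Parse left to right into trochaic (ˈσσ) feet: (ˈnad.ti:) (ˈni.su:) (ˈpli.lu:) mi. Syllable 7 is left unfooted.
Foot heads (stressed positions): 1, 3, 5.
End Rule Rightmost: primary stress on the rightmost head = syllable 5.
Secondary stress on 1, 3: ˌnad.ti:.ˌni.su:.ˈpli.lu:.mi.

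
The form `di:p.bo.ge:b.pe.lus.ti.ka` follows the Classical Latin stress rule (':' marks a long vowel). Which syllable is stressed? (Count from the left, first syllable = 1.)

Classical Latin: stress the penult if heavy (long vowel or closed), else the antepenult.
Weights: 5 lus H, 6 ti L, 7 ka L.
The penult (syllable 6, ti) is light, so stress falls on the antepenult (syllable 5, lus).
Stress on syllable 5: di:p.bo.ge:b.pe.ˈlus.ti.ka.

5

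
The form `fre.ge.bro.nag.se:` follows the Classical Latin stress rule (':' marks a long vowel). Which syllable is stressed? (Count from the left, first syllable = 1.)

Classical Latin: stress the penult if heavy (long vowel or closed), else the antepenult.
Weights: 3 bro L, 4 nag H, 5 se: H.
The penult (syllable 4, nag) is heavy, so it takes stress.
Stress on syllable 4: fre.ge.bro.ˈnag.se:.

4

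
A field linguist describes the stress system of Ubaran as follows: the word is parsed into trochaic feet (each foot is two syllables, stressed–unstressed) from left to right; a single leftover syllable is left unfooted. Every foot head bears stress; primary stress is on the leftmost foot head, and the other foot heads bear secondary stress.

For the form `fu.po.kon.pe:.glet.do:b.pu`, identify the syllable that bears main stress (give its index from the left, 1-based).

Parse left to right into trochaic (ˈσσ) feet: (ˈfu.po) (ˈkon.pe:) (ˈglet.do:b) pu. Syllable 7 is left unfooted.
Foot heads (stressed positions): 1, 3, 5.
End Rule Leftmost: primary stress on the leftmost head = syllable 1.
Primary stress: syllable 1 → ˈfu.po.kon.pe:.glet.do:b.pu.

1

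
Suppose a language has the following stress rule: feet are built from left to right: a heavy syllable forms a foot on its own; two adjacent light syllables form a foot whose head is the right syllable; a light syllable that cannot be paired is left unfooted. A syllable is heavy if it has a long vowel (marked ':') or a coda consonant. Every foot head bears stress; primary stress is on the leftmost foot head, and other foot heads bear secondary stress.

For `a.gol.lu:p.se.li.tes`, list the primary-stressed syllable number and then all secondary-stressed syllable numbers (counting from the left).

Weights: 1 a L, 2 gol H, 3 lu:p H, 4 se L, 5 li L, 6 tes H.
Parse left to right (heavy = foot alone; LL = one foot; stranded L unfooted): a (ˈgol) (ˈlu:p) (se.ˈli) (ˈtes).
Foot heads: 2, 3, 5, 6.
Primary stress on the leftmost head = syllable 2.
Secondary stress on 3, 5, 6: a.ˈgol.ˌlu:p.se.ˌli.ˌtes.

primary 2, secondary 3, 5, 6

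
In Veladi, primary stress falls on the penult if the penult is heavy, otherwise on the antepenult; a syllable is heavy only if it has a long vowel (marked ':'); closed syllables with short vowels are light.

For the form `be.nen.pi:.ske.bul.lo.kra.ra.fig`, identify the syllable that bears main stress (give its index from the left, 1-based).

Weights: 7 kra L, 8 ra L, 9 fig L.
The penult (syllable 8, ra) is light, so stress falls on the antepenult (syllable 7, kra).
Primary stress: syllable 7 → be.nen.pi:.ske.bul.lo.ˈkra.ra.fig.

7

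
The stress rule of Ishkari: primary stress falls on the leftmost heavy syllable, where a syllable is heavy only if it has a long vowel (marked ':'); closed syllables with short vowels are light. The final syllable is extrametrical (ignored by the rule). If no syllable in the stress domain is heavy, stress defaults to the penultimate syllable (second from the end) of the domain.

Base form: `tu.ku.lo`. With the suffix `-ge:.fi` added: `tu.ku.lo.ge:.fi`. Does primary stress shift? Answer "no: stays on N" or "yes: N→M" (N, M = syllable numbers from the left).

yes: 1→4

Base `tu.ku.lo` (3 syllables):
  The final syllable (3, lo) is extrametrical; the stress domain is syllables 1–2.
  Weights: 1 tu L, 2 ku L.
  No heavy syllable in the domain; default to the penultimate syllable (second from the end) of the domain = syllable 1.
  → primary stress on syllable 1.
Suffixed `tu.ku.lo.ge:.fi` (5 syllables):
  The final syllable (5, fi) is extrametrical; the stress domain is syllables 1–4.
  Weights: 1 tu L, 2 ku L, 3 lo L, 4 ge: H.
  Heavy syllables in the domain: 4. The leftmost is syllable 4 (ge:).
  → primary stress on syllable 4.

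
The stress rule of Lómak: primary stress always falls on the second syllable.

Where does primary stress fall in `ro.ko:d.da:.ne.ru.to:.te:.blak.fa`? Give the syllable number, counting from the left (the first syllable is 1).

The word has 9 syllables; the second syllable is syllable 2 (ko:d).
Primary stress: syllable 2 → ro.ˈko:d.da:.ne.ru.to:.te:.blak.fa.

2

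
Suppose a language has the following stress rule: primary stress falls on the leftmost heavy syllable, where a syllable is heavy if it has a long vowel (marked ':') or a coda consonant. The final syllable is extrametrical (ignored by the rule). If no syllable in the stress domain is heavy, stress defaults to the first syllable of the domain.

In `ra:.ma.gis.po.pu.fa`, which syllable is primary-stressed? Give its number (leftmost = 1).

The final syllable (6, fa) is extrametrical; the stress domain is syllables 1–5.
Weights: 1 ra: H, 2 ma L, 3 gis H, 4 po L, 5 pu L.
Heavy syllables in the domain: 1, 3. The leftmost is syllable 1 (ra:).
Primary stress: syllable 1 → ˈra:.ma.gis.po.pu.fa.

1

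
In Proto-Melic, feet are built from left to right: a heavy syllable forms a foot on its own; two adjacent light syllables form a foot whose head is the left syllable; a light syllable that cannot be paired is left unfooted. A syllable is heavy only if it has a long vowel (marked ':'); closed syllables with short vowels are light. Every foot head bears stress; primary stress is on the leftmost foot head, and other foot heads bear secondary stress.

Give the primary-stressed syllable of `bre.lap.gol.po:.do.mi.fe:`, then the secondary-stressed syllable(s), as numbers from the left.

primary 1, secondary 4, 5, 7

Weights: 1 bre L, 2 lap L, 3 gol L, 4 po: H, 5 do L, 6 mi L, 7 fe: H.
Parse left to right (heavy = foot alone; LL = one foot; stranded L unfooted): (ˈbre.lap) gol (ˈpo:) (ˈdo.mi) (ˈfe:).
Foot heads: 1, 4, 5, 7.
Primary stress on the leftmost head = syllable 1.
Secondary stress on 4, 5, 7: ˈbre.lap.gol.ˌpo:.ˌdo.mi.ˌfe:.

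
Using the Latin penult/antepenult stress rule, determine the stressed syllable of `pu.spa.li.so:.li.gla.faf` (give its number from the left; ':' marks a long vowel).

5

Classical Latin: stress the penult if heavy (long vowel or closed), else the antepenult.
Weights: 5 li L, 6 gla L, 7 faf H.
The penult (syllable 6, gla) is light, so stress falls on the antepenult (syllable 5, li).
Stress on syllable 5: pu.spa.li.so:.ˈli.gla.faf.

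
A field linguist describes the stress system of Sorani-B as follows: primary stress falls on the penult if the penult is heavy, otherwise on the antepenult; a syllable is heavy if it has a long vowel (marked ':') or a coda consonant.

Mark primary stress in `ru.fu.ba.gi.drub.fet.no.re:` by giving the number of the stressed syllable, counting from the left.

Weights: 6 fet H, 7 no L, 8 re: H.
The penult (syllable 7, no) is light, so stress falls on the antepenult (syllable 6, fet).
Primary stress: syllable 6 → ru.fu.ba.gi.drub.ˈfet.no.re:.

6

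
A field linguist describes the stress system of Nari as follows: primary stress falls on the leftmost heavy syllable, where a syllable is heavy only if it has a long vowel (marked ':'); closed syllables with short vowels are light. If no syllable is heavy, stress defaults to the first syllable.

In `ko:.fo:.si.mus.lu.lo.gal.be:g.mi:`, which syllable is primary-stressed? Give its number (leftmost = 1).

1

Weights: 1 ko: H, 2 fo: H, 3 si L, 4 mus L, 5 lu L, 6 lo L, 7 gal L, 8 be:g H, 9 mi: H.
Heavy syllables in the domain: 1, 2, 8, 9. The leftmost is syllable 1 (ko:).
Primary stress: syllable 1 → ˈko:.fo:.si.mus.lu.lo.gal.be:g.mi:.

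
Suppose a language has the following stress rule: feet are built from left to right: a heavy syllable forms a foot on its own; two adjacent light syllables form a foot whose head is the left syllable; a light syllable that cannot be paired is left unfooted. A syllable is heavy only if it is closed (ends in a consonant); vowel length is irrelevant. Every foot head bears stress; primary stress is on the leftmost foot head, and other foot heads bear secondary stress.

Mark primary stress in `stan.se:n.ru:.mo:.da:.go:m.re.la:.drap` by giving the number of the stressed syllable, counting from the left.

Weights: 1 stan H, 2 se:n H, 3 ru: L, 4 mo: L, 5 da: L, 6 go:m H, 7 re L, 8 la: L, 9 drap H.
Parse left to right (heavy = foot alone; LL = one foot; stranded L unfooted): (ˈstan) (ˈse:n) (ˈru:.mo:) da: (ˈgo:m) (ˈre.la:) (ˈdrap).
Foot heads: 1, 2, 3, 6, 7, 9.
Primary stress on the leftmost head = syllable 1.
Primary stress: syllable 1 → ˈstan.se:n.ru:.mo:.da:.go:m.re.la:.drap.

1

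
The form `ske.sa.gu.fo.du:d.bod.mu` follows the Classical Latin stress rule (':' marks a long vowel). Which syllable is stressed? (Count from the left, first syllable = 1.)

Classical Latin: stress the penult if heavy (long vowel or closed), else the antepenult.
Weights: 5 du:d H, 6 bod H, 7 mu L.
The penult (syllable 6, bod) is heavy, so it takes stress.
Stress on syllable 6: ske.sa.gu.fo.du:d.ˈbod.mu.

6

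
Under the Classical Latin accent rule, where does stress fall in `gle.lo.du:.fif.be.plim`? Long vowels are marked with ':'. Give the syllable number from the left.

4

Classical Latin: stress the penult if heavy (long vowel or closed), else the antepenult.
Weights: 4 fif H, 5 be L, 6 plim H.
The penult (syllable 5, be) is light, so stress falls on the antepenult (syllable 4, fif).
Stress on syllable 4: gle.lo.du:.ˈfif.be.plim.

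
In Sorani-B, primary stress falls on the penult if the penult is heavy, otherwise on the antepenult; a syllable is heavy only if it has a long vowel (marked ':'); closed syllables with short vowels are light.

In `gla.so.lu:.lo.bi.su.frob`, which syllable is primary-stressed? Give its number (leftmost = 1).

5

Weights: 5 bi L, 6 su L, 7 frob L.
The penult (syllable 6, su) is light, so stress falls on the antepenult (syllable 5, bi).
Primary stress: syllable 5 → gla.so.lu:.lo.ˈbi.su.frob.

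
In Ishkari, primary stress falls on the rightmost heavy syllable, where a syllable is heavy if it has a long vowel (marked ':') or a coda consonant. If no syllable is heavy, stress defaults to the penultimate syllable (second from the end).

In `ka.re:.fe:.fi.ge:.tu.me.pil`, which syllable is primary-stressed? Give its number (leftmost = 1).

Weights: 1 ka L, 2 re: H, 3 fe: H, 4 fi L, 5 ge: H, 6 tu L, 7 me L, 8 pil H.
Heavy syllables in the domain: 2, 3, 5, 8. The rightmost is syllable 8 (pil).
Primary stress: syllable 8 → ka.re:.fe:.fi.ge:.tu.me.ˈpil.

8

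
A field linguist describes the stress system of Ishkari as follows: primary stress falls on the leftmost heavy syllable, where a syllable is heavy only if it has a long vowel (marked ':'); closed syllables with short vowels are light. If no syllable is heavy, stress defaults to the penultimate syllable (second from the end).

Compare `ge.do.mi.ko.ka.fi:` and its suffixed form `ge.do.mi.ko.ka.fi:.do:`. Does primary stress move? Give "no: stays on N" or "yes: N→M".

no: stays on 6

Base `ge.do.mi.ko.ka.fi:` (6 syllables):
  Weights: 1 ge L, 2 do L, 3 mi L, 4 ko L, 5 ka L, 6 fi: H.
  Heavy syllables in the domain: 6. The leftmost is syllable 6 (fi:).
  → primary stress on syllable 6.
Suffixed `ge.do.mi.ko.ka.fi:.do:` (7 syllables):
  Weights: 1 ge L, 2 do L, 3 mi L, 4 ko L, 5 ka L, 6 fi: H, 7 do: H.
  Heavy syllables in the domain: 6, 7. The leftmost is syllable 6 (fi:).
  → primary stress on syllable 6.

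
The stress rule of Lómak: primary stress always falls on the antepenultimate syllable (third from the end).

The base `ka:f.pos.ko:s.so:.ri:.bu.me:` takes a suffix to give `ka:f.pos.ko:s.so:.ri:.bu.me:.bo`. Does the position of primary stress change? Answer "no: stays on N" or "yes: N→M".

Base `ka:f.pos.ko:s.so:.ri:.bu.me:` (7 syllables):
  The word has 7 syllables; the antepenultimate syllable (third from the end) is syllable 5 (ri:).
  → primary stress on syllable 5.
Suffixed `ka:f.pos.ko:s.so:.ri:.bu.me:.bo` (8 syllables):
  The word has 8 syllables; the antepenultimate syllable (third from the end) is syllable 6 (bu).
  → primary stress on syllable 6.

yes: 5→6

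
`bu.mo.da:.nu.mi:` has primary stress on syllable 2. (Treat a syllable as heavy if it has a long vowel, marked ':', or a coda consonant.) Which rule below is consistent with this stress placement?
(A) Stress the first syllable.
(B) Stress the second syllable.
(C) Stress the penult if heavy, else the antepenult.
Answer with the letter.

Rule A → syllable 1 (observed: 2).
Rule B → syllable 2 ✓.
Rule C → syllable 3 (observed: 2).

B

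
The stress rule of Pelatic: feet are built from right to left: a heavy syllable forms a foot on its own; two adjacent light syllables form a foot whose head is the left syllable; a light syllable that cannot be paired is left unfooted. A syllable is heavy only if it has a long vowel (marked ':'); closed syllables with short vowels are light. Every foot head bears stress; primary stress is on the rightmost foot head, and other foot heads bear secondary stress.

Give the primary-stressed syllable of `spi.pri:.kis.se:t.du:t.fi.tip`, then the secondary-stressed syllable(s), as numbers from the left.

primary 6, secondary 2, 4, 5

Weights: 1 spi L, 2 pri: H, 3 kis L, 4 se:t H, 5 du:t H, 6 fi L, 7 tip L.
Parse right to left (heavy = foot alone; LL = one foot; stranded L unfooted): spi (ˈpri:) kis (ˈse:t) (ˈdu:t) (ˈfi.tip).
Foot heads: 2, 4, 5, 6.
Primary stress on the rightmost head = syllable 6.
Secondary stress on 2, 4, 5: spi.ˌpri:.kis.ˌse:t.ˌdu:t.ˈfi.tip.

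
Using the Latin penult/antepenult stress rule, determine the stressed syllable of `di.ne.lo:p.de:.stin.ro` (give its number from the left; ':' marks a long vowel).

5

Classical Latin: stress the penult if heavy (long vowel or closed), else the antepenult.
Weights: 4 de: H, 5 stin H, 6 ro L.
The penult (syllable 5, stin) is heavy, so it takes stress.
Stress on syllable 5: di.ne.lo:p.de:.ˈstin.ro.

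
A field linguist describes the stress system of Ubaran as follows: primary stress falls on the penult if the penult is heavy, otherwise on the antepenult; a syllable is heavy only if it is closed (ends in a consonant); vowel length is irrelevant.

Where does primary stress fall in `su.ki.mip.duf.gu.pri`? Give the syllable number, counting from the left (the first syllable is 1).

4

Weights: 4 duf H, 5 gu L, 6 pri L.
The penult (syllable 5, gu) is light, so stress falls on the antepenult (syllable 4, duf).
Primary stress: syllable 4 → su.ki.mip.ˈduf.gu.pri.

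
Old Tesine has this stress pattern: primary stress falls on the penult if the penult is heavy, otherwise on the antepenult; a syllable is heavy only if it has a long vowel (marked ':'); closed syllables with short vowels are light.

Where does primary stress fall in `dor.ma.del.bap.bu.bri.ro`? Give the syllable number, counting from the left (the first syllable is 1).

5

Weights: 5 bu L, 6 bri L, 7 ro L.
The penult (syllable 6, bri) is light, so stress falls on the antepenult (syllable 5, bu).
Primary stress: syllable 5 → dor.ma.del.bap.ˈbu.bri.ro.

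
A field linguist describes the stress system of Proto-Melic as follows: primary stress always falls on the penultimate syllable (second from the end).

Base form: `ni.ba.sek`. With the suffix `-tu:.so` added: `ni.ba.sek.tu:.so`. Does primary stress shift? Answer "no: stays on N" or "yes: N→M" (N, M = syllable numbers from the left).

Base `ni.ba.sek` (3 syllables):
  The word has 3 syllables; the penultimate syllable (second from the end) is syllable 2 (ba).
  → primary stress on syllable 2.
Suffixed `ni.ba.sek.tu:.so` (5 syllables):
  The word has 5 syllables; the penultimate syllable (second from the end) is syllable 4 (tu:).
  → primary stress on syllable 4.

yes: 2→4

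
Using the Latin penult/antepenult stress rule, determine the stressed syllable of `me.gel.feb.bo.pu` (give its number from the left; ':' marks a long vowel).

3

Classical Latin: stress the penult if heavy (long vowel or closed), else the antepenult.
Weights: 3 feb H, 4 bo L, 5 pu L.
The penult (syllable 4, bo) is light, so stress falls on the antepenult (syllable 3, feb).
Stress on syllable 3: me.gel.ˈfeb.bo.pu.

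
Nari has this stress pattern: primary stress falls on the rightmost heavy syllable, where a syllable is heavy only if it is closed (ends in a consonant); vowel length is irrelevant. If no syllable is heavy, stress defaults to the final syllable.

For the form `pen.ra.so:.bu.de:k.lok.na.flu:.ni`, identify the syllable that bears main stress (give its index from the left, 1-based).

6

Weights: 1 pen H, 2 ra L, 3 so: L, 4 bu L, 5 de:k H, 6 lok H, 7 na L, 8 flu: L, 9 ni L.
Heavy syllables in the domain: 1, 5, 6. The rightmost is syllable 6 (lok).
Primary stress: syllable 6 → pen.ra.so:.bu.de:k.ˈlok.na.flu:.ni.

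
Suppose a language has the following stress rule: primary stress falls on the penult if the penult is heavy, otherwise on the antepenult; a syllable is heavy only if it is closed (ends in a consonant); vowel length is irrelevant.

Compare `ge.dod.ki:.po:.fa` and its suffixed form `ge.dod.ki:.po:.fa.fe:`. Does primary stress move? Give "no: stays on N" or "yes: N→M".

yes: 3→4

Base `ge.dod.ki:.po:.fa` (5 syllables):
  Weights: 3 ki: L, 4 po: L, 5 fa L.
  The penult (syllable 4, po:) is light, so stress falls on the antepenult (syllable 3, ki:).
  → primary stress on syllable 3.
Suffixed `ge.dod.ki:.po:.fa.fe:` (6 syllables):
  Weights: 4 po: L, 5 fa L, 6 fe: L.
  The penult (syllable 5, fa) is light, so stress falls on the antepenult (syllable 4, po:).
  → primary stress on syllable 4.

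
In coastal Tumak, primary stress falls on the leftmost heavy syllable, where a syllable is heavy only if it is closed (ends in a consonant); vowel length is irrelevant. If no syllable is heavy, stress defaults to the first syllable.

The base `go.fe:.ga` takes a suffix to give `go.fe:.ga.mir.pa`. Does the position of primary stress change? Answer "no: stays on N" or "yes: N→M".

yes: 1→4

Base `go.fe:.ga` (3 syllables):
  Weights: 1 go L, 2 fe: L, 3 ga L.
  No heavy syllable in the domain; default to the first syllable = syllable 1.
  → primary stress on syllable 1.
Suffixed `go.fe:.ga.mir.pa` (5 syllables):
  Weights: 1 go L, 2 fe: L, 3 ga L, 4 mir H, 5 pa L.
  Heavy syllables in the domain: 4. The leftmost is syllable 4 (mir).
  → primary stress on syllable 4.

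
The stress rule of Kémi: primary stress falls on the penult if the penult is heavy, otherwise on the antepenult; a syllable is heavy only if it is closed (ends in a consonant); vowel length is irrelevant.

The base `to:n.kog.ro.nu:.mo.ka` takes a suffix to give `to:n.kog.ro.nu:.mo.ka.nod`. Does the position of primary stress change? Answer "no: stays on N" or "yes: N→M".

Base `to:n.kog.ro.nu:.mo.ka` (6 syllables):
  Weights: 4 nu: L, 5 mo L, 6 ka L.
  The penult (syllable 5, mo) is light, so stress falls on the antepenult (syllable 4, nu:).
  → primary stress on syllable 4.
Suffixed `to:n.kog.ro.nu:.mo.ka.nod` (7 syllables):
  Weights: 5 mo L, 6 ka L, 7 nod H.
  The penult (syllable 6, ka) is light, so stress falls on the antepenult (syllable 5, mo).
  → primary stress on syllable 5.

yes: 4→5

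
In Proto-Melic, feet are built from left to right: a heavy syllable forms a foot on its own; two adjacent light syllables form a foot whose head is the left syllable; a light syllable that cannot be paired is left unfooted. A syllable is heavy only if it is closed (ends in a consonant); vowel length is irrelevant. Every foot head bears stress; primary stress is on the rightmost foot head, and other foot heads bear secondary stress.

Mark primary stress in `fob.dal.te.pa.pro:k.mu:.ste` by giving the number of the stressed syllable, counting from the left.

Weights: 1 fob H, 2 dal H, 3 te L, 4 pa L, 5 pro:k H, 6 mu: L, 7 ste L.
Parse left to right (heavy = foot alone; LL = one foot; stranded L unfooted): (ˈfob) (ˈdal) (ˈte.pa) (ˈpro:k) (ˈmu:.ste).
Foot heads: 1, 2, 3, 5, 6.
Primary stress on the rightmost head = syllable 6.
Primary stress: syllable 6 → fob.dal.te.pa.pro:k.ˈmu:.ste.

6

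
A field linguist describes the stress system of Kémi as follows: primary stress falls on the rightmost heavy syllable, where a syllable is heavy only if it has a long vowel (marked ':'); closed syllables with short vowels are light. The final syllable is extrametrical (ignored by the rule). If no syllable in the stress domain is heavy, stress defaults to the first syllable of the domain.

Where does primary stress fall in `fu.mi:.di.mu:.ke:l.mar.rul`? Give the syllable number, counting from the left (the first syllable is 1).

The final syllable (7, rul) is extrametrical; the stress domain is syllables 1–6.
Weights: 1 fu L, 2 mi: H, 3 di L, 4 mu: H, 5 ke:l H, 6 mar L.
Heavy syllables in the domain: 2, 4, 5. The rightmost is syllable 5 (ke:l).
Primary stress: syllable 5 → fu.mi:.di.mu:.ˈke:l.mar.rul.

5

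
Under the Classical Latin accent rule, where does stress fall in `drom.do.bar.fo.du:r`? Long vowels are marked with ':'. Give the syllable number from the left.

Classical Latin: stress the penult if heavy (long vowel or closed), else the antepenult.
Weights: 3 bar H, 4 fo L, 5 du:r H.
The penult (syllable 4, fo) is light, so stress falls on the antepenult (syllable 3, bar).
Stress on syllable 3: drom.do.ˈbar.fo.du:r.

3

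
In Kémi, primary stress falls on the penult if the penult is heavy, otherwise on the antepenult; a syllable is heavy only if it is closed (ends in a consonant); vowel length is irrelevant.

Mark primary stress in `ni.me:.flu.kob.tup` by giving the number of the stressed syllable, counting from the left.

Weights: 3 flu L, 4 kob H, 5 tup H.
The penult (syllable 4, kob) is heavy, so it takes stress.
Primary stress: syllable 4 → ni.me:.flu.ˈkob.tup.

4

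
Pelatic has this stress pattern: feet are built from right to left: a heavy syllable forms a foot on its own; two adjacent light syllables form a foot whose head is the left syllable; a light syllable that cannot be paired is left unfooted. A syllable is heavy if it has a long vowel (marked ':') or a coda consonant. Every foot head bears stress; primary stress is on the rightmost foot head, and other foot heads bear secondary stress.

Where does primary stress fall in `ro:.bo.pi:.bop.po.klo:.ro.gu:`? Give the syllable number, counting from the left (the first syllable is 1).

8

Weights: 1 ro: H, 2 bo L, 3 pi: H, 4 bop H, 5 po L, 6 klo: H, 7 ro L, 8 gu: H.
Parse right to left (heavy = foot alone; LL = one foot; stranded L unfooted): (ˈro:) bo (ˈpi:) (ˈbop) po (ˈklo:) ro (ˈgu:).
Foot heads: 1, 3, 4, 6, 8.
Primary stress on the rightmost head = syllable 8.
Primary stress: syllable 8 → ro:.bo.pi:.bop.po.klo:.ro.ˈgu:.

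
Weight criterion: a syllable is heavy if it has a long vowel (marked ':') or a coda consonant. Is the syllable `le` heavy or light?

light

`le`: short vowel, open (no coda). Short vowel, open → light.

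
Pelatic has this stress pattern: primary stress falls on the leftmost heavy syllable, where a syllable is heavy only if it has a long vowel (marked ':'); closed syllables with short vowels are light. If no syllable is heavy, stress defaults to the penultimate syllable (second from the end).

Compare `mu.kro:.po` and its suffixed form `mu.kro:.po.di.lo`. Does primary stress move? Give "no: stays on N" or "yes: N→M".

no: stays on 2

Base `mu.kro:.po` (3 syllables):
  Weights: 1 mu L, 2 kro: H, 3 po L.
  Heavy syllables in the domain: 2. The leftmost is syllable 2 (kro:).
  → primary stress on syllable 2.
Suffixed `mu.kro:.po.di.lo` (5 syllables):
  Weights: 1 mu L, 2 kro: H, 3 po L, 4 di L, 5 lo L.
  Heavy syllables in the domain: 2. The leftmost is syllable 2 (kro:).
  → primary stress on syllable 2.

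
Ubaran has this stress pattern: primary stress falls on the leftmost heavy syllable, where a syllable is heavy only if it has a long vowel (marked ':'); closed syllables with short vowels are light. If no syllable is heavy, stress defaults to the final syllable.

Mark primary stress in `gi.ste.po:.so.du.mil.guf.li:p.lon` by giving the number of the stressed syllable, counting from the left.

3

Weights: 1 gi L, 2 ste L, 3 po: H, 4 so L, 5 du L, 6 mil L, 7 guf L, 8 li:p H, 9 lon L.
Heavy syllables in the domain: 3, 8. The leftmost is syllable 3 (po:).
Primary stress: syllable 3 → gi.ste.ˈpo:.so.du.mil.guf.li:p.lon.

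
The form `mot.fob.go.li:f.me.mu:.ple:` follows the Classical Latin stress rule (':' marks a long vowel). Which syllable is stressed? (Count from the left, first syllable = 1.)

6

Classical Latin: stress the penult if heavy (long vowel or closed), else the antepenult.
Weights: 5 me L, 6 mu: H, 7 ple: H.
The penult (syllable 6, mu:) is heavy, so it takes stress.
Stress on syllable 6: mot.fob.go.li:f.me.ˈmu:.ple:.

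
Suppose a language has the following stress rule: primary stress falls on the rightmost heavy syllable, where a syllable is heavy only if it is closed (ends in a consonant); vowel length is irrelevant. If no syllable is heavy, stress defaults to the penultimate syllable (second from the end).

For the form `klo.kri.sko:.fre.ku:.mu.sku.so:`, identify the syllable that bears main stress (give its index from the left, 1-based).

7

Weights: 1 klo L, 2 kri L, 3 sko: L, 4 fre L, 5 ku: L, 6 mu L, 7 sku L, 8 so: L.
No heavy syllable in the domain; default to the penultimate syllable (second from the end) = syllable 7.
Primary stress: syllable 7 → klo.kri.sko:.fre.ku:.mu.ˈsku.so:.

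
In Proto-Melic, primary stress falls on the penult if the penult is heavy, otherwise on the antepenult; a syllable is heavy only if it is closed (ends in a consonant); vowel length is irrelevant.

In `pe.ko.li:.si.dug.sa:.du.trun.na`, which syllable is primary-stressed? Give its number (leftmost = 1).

Weights: 7 du L, 8 trun H, 9 na L.
The penult (syllable 8, trun) is heavy, so it takes stress.
Primary stress: syllable 8 → pe.ko.li:.si.dug.sa:.du.ˈtrun.na.

8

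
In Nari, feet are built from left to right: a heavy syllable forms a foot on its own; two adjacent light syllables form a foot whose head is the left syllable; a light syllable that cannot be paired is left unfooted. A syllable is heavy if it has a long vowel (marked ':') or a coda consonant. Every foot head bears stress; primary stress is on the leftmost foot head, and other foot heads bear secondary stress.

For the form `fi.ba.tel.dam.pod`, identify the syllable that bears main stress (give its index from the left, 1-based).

1

Weights: 1 fi L, 2 ba L, 3 tel H, 4 dam H, 5 pod H.
Parse left to right (heavy = foot alone; LL = one foot; stranded L unfooted): (ˈfi.ba) (ˈtel) (ˈdam) (ˈpod).
Foot heads: 1, 3, 4, 5.
Primary stress on the leftmost head = syllable 1.
Primary stress: syllable 1 → ˈfi.ba.tel.dam.pod.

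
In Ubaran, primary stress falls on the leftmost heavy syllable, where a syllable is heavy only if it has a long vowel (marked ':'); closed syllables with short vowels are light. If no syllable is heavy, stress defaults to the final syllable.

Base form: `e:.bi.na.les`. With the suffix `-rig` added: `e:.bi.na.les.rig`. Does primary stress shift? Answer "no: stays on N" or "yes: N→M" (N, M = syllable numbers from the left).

Base `e:.bi.na.les` (4 syllables):
  Weights: 1 e: H, 2 bi L, 3 na L, 4 les L.
  Heavy syllables in the domain: 1. The leftmost is syllable 1 (e:).
  → primary stress on syllable 1.
Suffixed `e:.bi.na.les.rig` (5 syllables):
  Weights: 1 e: H, 2 bi L, 3 na L, 4 les L, 5 rig L.
  Heavy syllables in the domain: 1. The leftmost is syllable 1 (e:).
  → primary stress on syllable 1.

no: stays on 1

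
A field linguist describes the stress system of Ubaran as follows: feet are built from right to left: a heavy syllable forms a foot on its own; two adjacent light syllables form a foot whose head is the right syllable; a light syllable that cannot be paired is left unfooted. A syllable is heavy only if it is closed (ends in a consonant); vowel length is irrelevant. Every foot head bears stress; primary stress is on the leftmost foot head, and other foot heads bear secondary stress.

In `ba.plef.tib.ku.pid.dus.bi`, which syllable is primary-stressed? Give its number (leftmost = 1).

2

Weights: 1 ba L, 2 plef H, 3 tib H, 4 ku L, 5 pid H, 6 dus H, 7 bi L.
Parse right to left (heavy = foot alone; LL = one foot; stranded L unfooted): ba (ˈplef) (ˈtib) ku (ˈpid) (ˈdus) bi.
Foot heads: 2, 3, 5, 6.
Primary stress on the leftmost head = syllable 2.
Primary stress: syllable 2 → ba.ˈplef.tib.ku.pid.dus.bi.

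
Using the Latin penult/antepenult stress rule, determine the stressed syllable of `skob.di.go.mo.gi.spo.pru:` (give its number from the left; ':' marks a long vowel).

Classical Latin: stress the penult if heavy (long vowel or closed), else the antepenult.
Weights: 5 gi L, 6 spo L, 7 pru: H.
The penult (syllable 6, spo) is light, so stress falls on the antepenult (syllable 5, gi).
Stress on syllable 5: skob.di.go.mo.ˈgi.spo.pru:.

5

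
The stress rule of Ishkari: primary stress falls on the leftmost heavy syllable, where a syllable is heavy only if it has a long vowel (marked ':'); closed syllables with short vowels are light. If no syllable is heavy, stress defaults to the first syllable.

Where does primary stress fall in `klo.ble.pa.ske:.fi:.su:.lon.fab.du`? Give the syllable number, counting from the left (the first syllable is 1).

Weights: 1 klo L, 2 ble L, 3 pa L, 4 ske: H, 5 fi: H, 6 su: H, 7 lon L, 8 fab L, 9 du L.
Heavy syllables in the domain: 4, 5, 6. The leftmost is syllable 4 (ske:).
Primary stress: syllable 4 → klo.ble.pa.ˈske:.fi:.su:.lon.fab.du.

4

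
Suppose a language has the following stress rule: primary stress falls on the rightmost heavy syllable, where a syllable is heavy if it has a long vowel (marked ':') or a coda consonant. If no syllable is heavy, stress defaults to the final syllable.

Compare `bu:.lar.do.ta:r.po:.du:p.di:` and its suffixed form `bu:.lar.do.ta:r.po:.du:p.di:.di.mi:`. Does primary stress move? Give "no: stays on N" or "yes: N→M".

yes: 7→9

Base `bu:.lar.do.ta:r.po:.du:p.di:` (7 syllables):
  Weights: 1 bu: H, 2 lar H, 3 do L, 4 ta:r H, 5 po: H, 6 du:p H, 7 di: H.
  Heavy syllables in the domain: 1, 2, 4, 5, 6, 7. The rightmost is syllable 7 (di:).
  → primary stress on syllable 7.
Suffixed `bu:.lar.do.ta:r.po:.du:p.di:.di.mi:` (9 syllables):
  Weights: 1 bu: H, 2 lar H, 3 do L, 4 ta:r H, 5 po: H, 6 du:p H, 7 di: H, 8 di L, 9 mi: H.
  Heavy syllables in the domain: 1, 2, 4, 5, 6, 7, 9. The rightmost is syllable 9 (mi:).
  → primary stress on syllable 9.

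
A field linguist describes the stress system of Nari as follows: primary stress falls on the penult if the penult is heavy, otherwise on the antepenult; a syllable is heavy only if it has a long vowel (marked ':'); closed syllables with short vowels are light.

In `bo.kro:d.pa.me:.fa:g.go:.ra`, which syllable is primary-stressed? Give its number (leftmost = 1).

6

Weights: 5 fa:g H, 6 go: H, 7 ra L.
The penult (syllable 6, go:) is heavy, so it takes stress.
Primary stress: syllable 6 → bo.kro:d.pa.me:.fa:g.ˈgo:.ra.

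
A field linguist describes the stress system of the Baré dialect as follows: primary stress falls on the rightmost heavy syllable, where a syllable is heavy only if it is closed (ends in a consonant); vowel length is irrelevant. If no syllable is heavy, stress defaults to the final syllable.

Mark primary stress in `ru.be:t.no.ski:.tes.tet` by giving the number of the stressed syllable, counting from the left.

6

Weights: 1 ru L, 2 be:t H, 3 no L, 4 ski: L, 5 tes H, 6 tet H.
Heavy syllables in the domain: 2, 5, 6. The rightmost is syllable 6 (tet).
Primary stress: syllable 6 → ru.be:t.no.ski:.tes.ˈtet.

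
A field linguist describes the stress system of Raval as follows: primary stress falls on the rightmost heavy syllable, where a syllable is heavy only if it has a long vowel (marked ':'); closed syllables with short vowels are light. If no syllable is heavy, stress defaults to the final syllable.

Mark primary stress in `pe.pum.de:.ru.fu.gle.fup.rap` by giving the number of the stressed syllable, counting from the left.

Weights: 1 pe L, 2 pum L, 3 de: H, 4 ru L, 5 fu L, 6 gle L, 7 fup L, 8 rap L.
Heavy syllables in the domain: 3. The rightmost is syllable 3 (de:).
Primary stress: syllable 3 → pe.pum.ˈde:.ru.fu.gle.fup.rap.

3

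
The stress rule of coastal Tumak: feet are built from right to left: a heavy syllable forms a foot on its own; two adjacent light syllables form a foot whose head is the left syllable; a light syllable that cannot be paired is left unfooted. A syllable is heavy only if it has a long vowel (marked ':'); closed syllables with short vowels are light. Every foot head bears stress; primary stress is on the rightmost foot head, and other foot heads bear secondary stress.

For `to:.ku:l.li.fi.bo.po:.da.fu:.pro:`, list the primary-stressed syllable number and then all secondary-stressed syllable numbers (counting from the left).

primary 9, secondary 1, 2, 4, 6, 8

Weights: 1 to: H, 2 ku:l H, 3 li L, 4 fi L, 5 bo L, 6 po: H, 7 da L, 8 fu: H, 9 pro: H.
Parse right to left (heavy = foot alone; LL = one foot; stranded L unfooted): (ˈto:) (ˈku:l) li (ˈfi.bo) (ˈpo:) da (ˈfu:) (ˈpro:).
Foot heads: 1, 2, 4, 6, 8, 9.
Primary stress on the rightmost head = syllable 9.
Secondary stress on 1, 2, 4, 6, 8: ˌto:.ˌku:l.li.ˌfi.bo.ˌpo:.da.ˌfu:.ˈpro:.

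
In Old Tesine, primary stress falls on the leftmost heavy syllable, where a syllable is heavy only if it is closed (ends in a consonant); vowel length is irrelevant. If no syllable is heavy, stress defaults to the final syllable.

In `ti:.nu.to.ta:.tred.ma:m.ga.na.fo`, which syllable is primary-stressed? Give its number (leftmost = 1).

Weights: 1 ti: L, 2 nu L, 3 to L, 4 ta: L, 5 tred H, 6 ma:m H, 7 ga L, 8 na L, 9 fo L.
Heavy syllables in the domain: 5, 6. The leftmost is syllable 5 (tred).
Primary stress: syllable 5 → ti:.nu.to.ta:.ˈtred.ma:m.ga.na.fo.

5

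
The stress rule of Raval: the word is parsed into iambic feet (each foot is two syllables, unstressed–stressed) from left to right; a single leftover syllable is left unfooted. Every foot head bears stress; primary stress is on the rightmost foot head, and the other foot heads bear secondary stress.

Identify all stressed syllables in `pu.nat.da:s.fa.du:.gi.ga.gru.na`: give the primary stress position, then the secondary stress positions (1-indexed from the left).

primary 8, secondary 2, 4, 6

Parse left to right into iambic (σˈσ) feet: (pu.ˈnat) (da:s.ˈfa) (du:.ˈgi) (ga.ˈgru) na. Syllable 9 is left unfooted.
Foot heads (stressed positions): 2, 4, 6, 8.
End Rule Rightmost: primary stress on the rightmost head = syllable 8.
Secondary stress on 2, 4, 6: pu.ˌnat.da:s.ˌfa.du:.ˌgi.ga.ˈgru.na.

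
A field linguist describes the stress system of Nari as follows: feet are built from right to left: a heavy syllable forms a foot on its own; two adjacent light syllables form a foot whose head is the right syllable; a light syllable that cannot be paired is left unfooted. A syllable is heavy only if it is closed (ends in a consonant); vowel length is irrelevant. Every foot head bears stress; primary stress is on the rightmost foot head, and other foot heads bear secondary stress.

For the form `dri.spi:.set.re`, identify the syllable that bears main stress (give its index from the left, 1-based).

3

Weights: 1 dri L, 2 spi: L, 3 set H, 4 re L.
Parse right to left (heavy = foot alone; LL = one foot; stranded L unfooted): (dri.ˈspi:) (ˈset) re.
Foot heads: 2, 3.
Primary stress on the rightmost head = syllable 3.
Primary stress: syllable 3 → dri.spi:.ˈset.re.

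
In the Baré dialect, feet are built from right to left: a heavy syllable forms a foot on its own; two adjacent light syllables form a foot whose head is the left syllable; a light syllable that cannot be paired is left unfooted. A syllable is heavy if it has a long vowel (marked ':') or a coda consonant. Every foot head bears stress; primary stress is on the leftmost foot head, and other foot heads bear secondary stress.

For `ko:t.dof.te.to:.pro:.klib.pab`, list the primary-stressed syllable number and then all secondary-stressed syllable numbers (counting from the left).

primary 1, secondary 2, 4, 5, 6, 7

Weights: 1 ko:t H, 2 dof H, 3 te L, 4 to: H, 5 pro: H, 6 klib H, 7 pab H.
Parse right to left (heavy = foot alone; LL = one foot; stranded L unfooted): (ˈko:t) (ˈdof) te (ˈto:) (ˈpro:) (ˈklib) (ˈpab).
Foot heads: 1, 2, 4, 5, 6, 7.
Primary stress on the leftmost head = syllable 1.
Secondary stress on 2, 4, 5, 6, 7: ˈko:t.ˌdof.te.ˌto:.ˌpro:.ˌklib.ˌpab.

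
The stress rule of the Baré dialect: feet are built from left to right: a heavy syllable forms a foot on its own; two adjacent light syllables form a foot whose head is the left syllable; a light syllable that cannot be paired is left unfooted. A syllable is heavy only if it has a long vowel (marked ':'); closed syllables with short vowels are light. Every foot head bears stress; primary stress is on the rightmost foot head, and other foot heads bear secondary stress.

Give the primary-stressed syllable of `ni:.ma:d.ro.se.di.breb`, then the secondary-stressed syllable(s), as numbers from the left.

Weights: 1 ni: H, 2 ma:d H, 3 ro L, 4 se L, 5 di L, 6 breb L.
Parse left to right (heavy = foot alone; LL = one foot; stranded L unfooted): (ˈni:) (ˈma:d) (ˈro.se) (ˈdi.breb).
Foot heads: 1, 2, 3, 5.
Primary stress on the rightmost head = syllable 5.
Secondary stress on 1, 2, 3: ˌni:.ˌma:d.ˌro.se.ˈdi.breb.

primary 5, secondary 1, 2, 3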